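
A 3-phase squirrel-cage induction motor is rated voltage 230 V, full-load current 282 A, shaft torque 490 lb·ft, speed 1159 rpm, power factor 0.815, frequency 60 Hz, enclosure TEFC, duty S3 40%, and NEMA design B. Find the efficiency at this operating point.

τ = 490 lb·ft × 1.356 = 664.4 N·m
ω = 2π × 1159/60 = 121.4 rad/s; P_out = τω = 664.4 × 121.4 = 80658 W
P_in = √3·V_L·I_L·cosφ = 1.732 × 230 × 282 × 0.815 = 91555 W
η = P_out / P_in = 80658 / 91555 = 0.881 = 88.1%

88.1 %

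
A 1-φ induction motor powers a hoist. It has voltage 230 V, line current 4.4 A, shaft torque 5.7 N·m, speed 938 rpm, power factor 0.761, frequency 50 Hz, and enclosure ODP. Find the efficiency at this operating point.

ω = 2π × 938/60 = 98.23 rad/s; P_out = τω = 5.7 × 98.23 = 560 W
P_in = V·I·cosφ = 230 × 4.4 × 0.761 = 770 W
η = P_out / P_in = 560 / 770 = 0.727 = 72.7%

72.7 %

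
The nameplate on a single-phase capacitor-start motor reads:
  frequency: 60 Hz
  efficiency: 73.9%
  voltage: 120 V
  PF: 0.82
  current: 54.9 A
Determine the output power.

P_in = V·I·cosφ = 120 × 54.9 × 0.82 = 5402 W
P_out = η·P_in = 0.739 × 5402 = 3992 W

3.99 kW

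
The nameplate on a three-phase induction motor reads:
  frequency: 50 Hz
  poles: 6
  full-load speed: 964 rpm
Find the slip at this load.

3.60 %

n_s = 120f/p = 120×50/6 = 1000 rpm
s = (n_s − n)/n_s = (1000 − 964)/1000 = 0.0360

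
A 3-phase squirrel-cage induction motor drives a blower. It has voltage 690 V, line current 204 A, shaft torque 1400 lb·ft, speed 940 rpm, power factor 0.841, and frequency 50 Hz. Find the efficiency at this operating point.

91.1 %

τ = 1400 lb·ft × 1.356 = 1898 N·m
ω = 2π × 940/60 = 98.44 rad/s; P_out = τω = 1898 × 98.44 = 186839 W
P_in = √3·V_L·I_L·cosφ = 1.732 × 690 × 204 × 0.841 = 205033 W
η = P_out / P_in = 186839 / 205033 = 0.911 = 91.1%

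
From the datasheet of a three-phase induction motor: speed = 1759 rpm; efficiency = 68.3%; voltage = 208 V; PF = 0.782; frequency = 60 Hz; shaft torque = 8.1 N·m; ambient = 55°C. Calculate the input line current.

7.75 A

ω = 2π×1759/60 = 184.2 rad/s; P_out = τω = 8.1 × 184.2 = 1492 W
P_in = P_out / η = 1492 / 0.683 = 2184 W
I_L = P_in / (√3·V_L·cosφ) = 2184 / (1.732 × 208 × 0.782) = 7.75 A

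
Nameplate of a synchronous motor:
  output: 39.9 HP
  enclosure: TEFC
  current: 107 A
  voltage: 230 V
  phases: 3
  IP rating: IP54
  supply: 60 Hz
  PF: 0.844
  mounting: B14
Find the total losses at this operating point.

6.21 kW

P_in = √3·V·I·cosφ = 1.732×230×107×0.844 = 35975 W
P_out = 39.9×746 = 29765 W
Losses = P_in − P_out = 35975 − 29765 = 6210 W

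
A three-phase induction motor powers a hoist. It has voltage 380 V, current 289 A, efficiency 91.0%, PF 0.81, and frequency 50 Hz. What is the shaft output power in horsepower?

188 HP

P_in = √3·V·I·cosφ = 1.732 × 380 × 289 × 0.81 = 154069 W
P_out = η·P_in = 0.91 × 154069 = 140203 W
= 140203/746 = 188 HP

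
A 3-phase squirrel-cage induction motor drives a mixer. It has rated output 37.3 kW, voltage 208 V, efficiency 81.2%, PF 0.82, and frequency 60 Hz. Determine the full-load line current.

155 A

P_out = 37.3 kW = 37300 W
P_in = P_out / η = 37300 / 0.812 = 45936 W
I_L = P_in / (√3·V_L·cosφ) = 45936 / (1.732 × 208 × 0.82) = 155 A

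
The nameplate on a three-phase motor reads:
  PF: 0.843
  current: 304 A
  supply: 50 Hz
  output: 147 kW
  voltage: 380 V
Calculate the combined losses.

21.7 kW

P_in = √3·V·I·cosφ = 1.732×380×304×0.843 = 168668 W
P_out = 147000 W
Losses = P_in − P_out = 168668 − 147000 = 21668 W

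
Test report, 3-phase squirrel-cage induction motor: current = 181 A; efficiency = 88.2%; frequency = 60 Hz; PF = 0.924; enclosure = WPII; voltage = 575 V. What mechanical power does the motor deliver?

P_in = √3·V·I·cosφ = 1.732 × 575 × 181 × 0.924 = 166558 W
P_out = η·P_in = 0.882 × 166558 = 146904 W

147 kW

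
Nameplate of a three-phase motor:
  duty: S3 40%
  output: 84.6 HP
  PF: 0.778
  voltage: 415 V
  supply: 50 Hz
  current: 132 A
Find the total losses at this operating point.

10.7 kW

P_in = √3·V·I·cosφ = 1.732×415×132×0.778 = 73816 W
P_out = 84.6×746 = 63112 W
Losses = P_in − P_out = 73816 − 63112 = 10704 W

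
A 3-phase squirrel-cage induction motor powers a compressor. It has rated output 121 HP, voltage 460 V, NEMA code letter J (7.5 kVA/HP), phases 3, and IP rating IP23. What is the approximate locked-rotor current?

S_LR = 7.5 × 121 = 907.5 kVA
I_LR = S_LR/(√3·V_L) = 907500/(1.732×460) = 1140 A

1140 A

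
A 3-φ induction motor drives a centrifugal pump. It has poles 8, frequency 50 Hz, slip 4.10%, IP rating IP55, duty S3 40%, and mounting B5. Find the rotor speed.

719 rpm

n_s = 120f/p = 120×50/8 = 750 rpm
n = n_s(1 − s) = 750 × (1 − 0.041) = 719 rpm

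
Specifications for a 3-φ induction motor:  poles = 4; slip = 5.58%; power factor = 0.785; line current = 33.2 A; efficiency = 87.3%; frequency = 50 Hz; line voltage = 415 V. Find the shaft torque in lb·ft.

P_in = √3·V·I·cosφ = 1.732 × 415 × 33.2 × 0.785 = 18733 W
P_out = η·P_in = 0.873 × 18733 = 16354 W
n_s = 120×50/4 = 1500 rpm; n = 1500×(1−0.0558) = 1416 rpm
ω = 2π×1416/60 = 148.3 rad/s
τ = P_out/ω = 16354/148.3 = 110.3 N·m
In lb·ft: 110.3/1.356 = 81.3 lb·ft

81.3 lb·ft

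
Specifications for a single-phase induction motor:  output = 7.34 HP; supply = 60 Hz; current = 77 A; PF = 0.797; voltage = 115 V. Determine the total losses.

P_in = V·I·cosφ = 115×77×0.797 = 7057 W
P_out = 7.34×746 = 5476 W
Losses = P_in − P_out = 7057 − 5476 = 1581 W

1.58 kW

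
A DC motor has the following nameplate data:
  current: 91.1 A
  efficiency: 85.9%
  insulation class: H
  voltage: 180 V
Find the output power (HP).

18.9 HP

P_in = V·I = 180 × 91.1 = 16398 W
P_out = η·P_in = 0.859 × 16398 = 14086 W
= 14086/746 = 18.9 HP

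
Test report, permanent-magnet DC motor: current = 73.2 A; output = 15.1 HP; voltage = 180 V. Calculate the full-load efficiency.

85.5 %

P_out = 15.1 × 746 = 11265 W
P_in = V·I = 180 × 73.2 = 13176 W
η = P_out / P_in = 11265 / 13176 = 0.855 = 85.5%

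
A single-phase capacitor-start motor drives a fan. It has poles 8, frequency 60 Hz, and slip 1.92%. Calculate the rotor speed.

883 rpm

n_s = 120f/p = 120×60/8 = 900 rpm
n = n_s(1 − s) = 900 × (1 − 0.0192) = 883 rpm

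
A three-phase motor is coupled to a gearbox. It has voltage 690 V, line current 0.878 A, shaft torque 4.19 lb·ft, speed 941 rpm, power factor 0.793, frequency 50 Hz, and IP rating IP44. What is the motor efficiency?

τ = 4.19 lb·ft × 1.356 = 5.682 N·m
ω = 2π × 941/60 = 98.54 rad/s; P_out = τω = 5.682 × 98.54 = 560 W
P_in = √3·V_L·I_L·cosφ = 1.732 × 690 × 0.878 × 0.793 = 832 W
η = P_out / P_in = 560 / 832 = 0.673 = 67.3%

67.3 %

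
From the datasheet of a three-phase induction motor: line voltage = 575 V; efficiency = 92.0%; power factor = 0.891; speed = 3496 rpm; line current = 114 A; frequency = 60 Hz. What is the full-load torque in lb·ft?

187 lb·ft

P_in = √3·V·I·cosφ = 1.732 × 575 × 114 × 0.891 = 101158 W
P_out = η·P_in = 0.92 × 101158 = 93065 W
n = 3496 rpm
ω = 2π×3496/60 = 366.1 rad/s
τ = P_out/ω = 93065/366.1 = 254.2 N·m
In lb·ft: 254.2/1.356 = 187 lb·ft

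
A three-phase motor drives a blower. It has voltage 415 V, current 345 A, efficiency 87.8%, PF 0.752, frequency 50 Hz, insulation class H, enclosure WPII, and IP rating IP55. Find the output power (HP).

219 HP

P_in = √3·V·I·cosφ = 1.732 × 415 × 345 × 0.752 = 186480 W
P_out = η·P_in = 0.878 × 186480 = 163729 W
= 163729/746 = 219 HP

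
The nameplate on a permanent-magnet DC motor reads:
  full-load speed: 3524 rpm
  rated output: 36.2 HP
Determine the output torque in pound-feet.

54 lb·ft

P_out = 36.2 × 746 = 27005 W
ω = 2π × 3524/60 = 369 rad/s
τ = P_out/ω = 27005/369 = 73.18 N·m
In lb·ft: 73.18/1.356 = 54 lb·ft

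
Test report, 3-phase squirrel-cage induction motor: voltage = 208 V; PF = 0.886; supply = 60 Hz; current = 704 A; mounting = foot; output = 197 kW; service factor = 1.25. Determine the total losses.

P_in = √3·V·I·cosφ = 1.732×208×704×0.886 = 224708 W
P_out = 197000 W
Losses = P_in − P_out = 224708 − 197000 = 27708 W

27.7 kW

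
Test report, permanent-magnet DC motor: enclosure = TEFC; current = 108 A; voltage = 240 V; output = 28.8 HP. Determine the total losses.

P_in = V·I = 240×108 = 25920 W
P_out = 28.8×746 = 21485 W
Losses = P_in − P_out = 25920 − 21485 = 4435 W

4.44 kW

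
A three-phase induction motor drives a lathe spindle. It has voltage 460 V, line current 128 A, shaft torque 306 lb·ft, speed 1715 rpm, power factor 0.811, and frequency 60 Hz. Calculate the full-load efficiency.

90.1 %

τ = 306 lb·ft × 1.356 = 414.9 N·m
ω = 2π × 1715/60 = 179.6 rad/s; P_out = τω = 414.9 × 179.6 = 74516 W
P_in = √3·V_L·I_L·cosφ = 1.732 × 460 × 128 × 0.811 = 82706 W
η = P_out / P_in = 74516 / 82706 = 0.901 = 90.1%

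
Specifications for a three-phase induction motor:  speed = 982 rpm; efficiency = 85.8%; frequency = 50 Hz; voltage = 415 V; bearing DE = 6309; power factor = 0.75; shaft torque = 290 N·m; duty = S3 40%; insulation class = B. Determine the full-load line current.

ω = 2π×982/60 = 102.8 rad/s; P_out = τω = 290 × 102.8 = 29812 W
P_in = P_out / η = 29812 / 0.858 = 34746 W
I_L = P_in / (√3·V_L·cosφ) = 34746 / (1.732 × 415 × 0.75) = 64.5 A

64.5 A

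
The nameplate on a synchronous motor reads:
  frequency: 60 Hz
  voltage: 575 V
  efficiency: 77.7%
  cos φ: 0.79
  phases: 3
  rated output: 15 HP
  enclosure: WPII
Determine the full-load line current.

P_out = 15 × 746 = 11190 W
P_in = P_out / η = 11190 / 0.777 = 14402 W
I_L = P_in / (√3·V_L·cosφ) = 14402 / (1.732 × 575 × 0.79) = 18.3 A

18.3 A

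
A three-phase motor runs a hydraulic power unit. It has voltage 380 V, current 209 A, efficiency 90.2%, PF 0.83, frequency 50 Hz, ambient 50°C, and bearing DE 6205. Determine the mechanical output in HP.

138 HP

P_in = √3·V·I·cosφ = 1.732 × 380 × 209 × 0.83 = 114171 W
P_out = η·P_in = 0.902 × 114171 = 102982 W
= 102982/746 = 138 HP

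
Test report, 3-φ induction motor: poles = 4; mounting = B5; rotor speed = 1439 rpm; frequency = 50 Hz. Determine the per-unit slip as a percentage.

n_s = 120f/p = 120×50/4 = 1500 rpm
s = (n_s − n)/n_s = (1500 − 1439)/1500 = 0.0407

4.1 %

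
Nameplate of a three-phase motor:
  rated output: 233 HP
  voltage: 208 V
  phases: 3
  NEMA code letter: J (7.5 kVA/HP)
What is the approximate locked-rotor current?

S_LR = 7.5 × 233 = 1747.5 kVA
I_LR = S_LR/(√3·V_L) = 1747500/(1.732×208) = 4850 A

4850 A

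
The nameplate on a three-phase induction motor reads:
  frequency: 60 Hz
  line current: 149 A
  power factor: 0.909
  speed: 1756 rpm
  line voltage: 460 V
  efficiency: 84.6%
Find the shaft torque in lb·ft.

366 lb·ft

P_in = √3·V·I·cosφ = 1.732 × 460 × 149 × 0.909 = 107909 W
P_out = η·P_in = 0.846 × 107909 = 91291 W
n = 1756 rpm
ω = 2π×1756/60 = 183.9 rad/s
τ = P_out/ω = 91291/183.9 = 496.4 N·m
In lb·ft: 496.4/1.356 = 366 lb·ft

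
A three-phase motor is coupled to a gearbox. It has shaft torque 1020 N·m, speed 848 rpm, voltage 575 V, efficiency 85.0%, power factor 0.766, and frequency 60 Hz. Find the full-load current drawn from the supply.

ω = 2π×848/60 = 88.8 rad/s; P_out = τω = 1020 × 88.8 = 90576 W
P_in = P_out / η = 90576 / 0.850 = 106560 W
I_L = P_in / (√3·V_L·cosφ) = 106560 / (1.732 × 575 × 0.766) = 140 A

140 A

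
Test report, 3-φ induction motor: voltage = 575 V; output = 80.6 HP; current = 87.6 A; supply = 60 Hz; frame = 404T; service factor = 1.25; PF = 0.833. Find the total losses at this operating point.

P_in = √3·V·I·cosφ = 1.732×575×87.6×0.833 = 72672 W
P_out = 80.6×746 = 60128 W
Losses = P_in − P_out = 72672 − 60128 = 12544 W

12500 W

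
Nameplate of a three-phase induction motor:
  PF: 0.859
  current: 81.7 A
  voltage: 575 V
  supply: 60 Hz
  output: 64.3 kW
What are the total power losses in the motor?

5.59 kW

P_in = √3·V·I·cosφ = 1.732×575×81.7×0.859 = 69893 W
P_out = 64300 W
Losses = P_in − P_out = 69893 − 64300 = 5593 W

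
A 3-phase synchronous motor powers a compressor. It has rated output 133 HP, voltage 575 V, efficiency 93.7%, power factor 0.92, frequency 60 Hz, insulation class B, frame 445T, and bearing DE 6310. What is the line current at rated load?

P_out = 133 × 746 = 99218 W
P_in = P_out / η = 99218 / 0.937 = 105889 W
I_L = P_in / (√3·V_L·cosφ) = 105889 / (1.732 × 575 × 0.92) = 116 A

116 A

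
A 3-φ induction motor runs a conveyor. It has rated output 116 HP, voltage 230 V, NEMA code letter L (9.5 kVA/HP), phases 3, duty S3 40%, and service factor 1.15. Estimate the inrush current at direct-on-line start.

2770 A

S_LR = 9.5 × 116 = 1102 kVA
I_LR = S_LR/(√3·V_L) = 1102000/(1.732×230) = 2770 A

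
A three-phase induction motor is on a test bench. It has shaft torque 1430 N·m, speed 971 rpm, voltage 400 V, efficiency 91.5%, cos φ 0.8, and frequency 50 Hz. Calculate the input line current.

287 A

ω = 2π×971/60 = 101.7 rad/s; P_out = τω = 1430 × 101.7 = 145431 W
P_in = P_out / η = 145431 / 0.915 = 158941 W
I_L = P_in / (√3·V_L·cosφ) = 158941 / (1.732 × 400 × 0.8) = 287 A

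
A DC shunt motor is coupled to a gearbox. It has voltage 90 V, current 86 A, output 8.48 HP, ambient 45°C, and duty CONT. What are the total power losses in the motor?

1410 W

P_in = V·I = 90×86 = 7740 W
P_out = 8.48×746 = 6326 W
Losses = P_in − P_out = 7740 − 6326 = 1414 W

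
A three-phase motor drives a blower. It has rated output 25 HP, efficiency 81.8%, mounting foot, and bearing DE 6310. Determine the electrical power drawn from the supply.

22.8 kW

P_out = 25 × 746 = 18650 W
P_in = P_out/η = 18650/0.818 = 22800 W = 22.8 kW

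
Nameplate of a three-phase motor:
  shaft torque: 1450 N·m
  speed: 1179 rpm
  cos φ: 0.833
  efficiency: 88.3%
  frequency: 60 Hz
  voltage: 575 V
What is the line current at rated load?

ω = 2π×1179/60 = 123.5 rad/s; P_out = τω = 1450 × 123.5 = 179075 W
P_in = P_out / η = 179075 / 0.883 = 202803 W
I_L = P_in / (√3·V_L·cosφ) = 202803 / (1.732 × 575 × 0.833) = 244 A

244 A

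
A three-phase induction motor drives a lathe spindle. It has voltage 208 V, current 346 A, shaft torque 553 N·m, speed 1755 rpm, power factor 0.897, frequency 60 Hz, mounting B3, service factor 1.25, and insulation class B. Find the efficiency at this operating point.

90.9 %

ω = 2π × 1755/60 = 183.8 rad/s; P_out = τω = 553 × 183.8 = 101641 W
P_in = √3·V_L·I_L·cosφ = 1.732 × 208 × 346 × 0.897 = 111810 W
η = P_out / P_in = 101641 / 111810 = 0.909 = 90.9%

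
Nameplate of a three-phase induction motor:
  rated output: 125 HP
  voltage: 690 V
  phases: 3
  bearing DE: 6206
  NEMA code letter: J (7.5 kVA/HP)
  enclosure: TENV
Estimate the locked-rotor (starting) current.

S_LR = 7.5 × 125 = 937.5 kVA
I_LR = S_LR/(√3·V_L) = 937500/(1.732×690) = 784 A

784 A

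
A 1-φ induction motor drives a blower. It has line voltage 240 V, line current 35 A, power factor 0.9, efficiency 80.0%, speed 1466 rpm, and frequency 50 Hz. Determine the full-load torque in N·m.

39.4 N·m

P_in = V·I·cosφ = 240 × 35 × 0.9 = 7560 W
P_out = η·P_in = 0.8 × 7560 = 6048 W
n = 1466 rpm
ω = 2π×1466/60 = 153.5 rad/s
τ = P_out/ω = 6048/153.5 = 39.4 N·m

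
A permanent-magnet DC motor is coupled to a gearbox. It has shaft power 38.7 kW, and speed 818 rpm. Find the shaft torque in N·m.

452 N·m

ω = 2π × 818/60 = 85.66 rad/s
τ = P/ω = 38700/85.66 = 452 N·m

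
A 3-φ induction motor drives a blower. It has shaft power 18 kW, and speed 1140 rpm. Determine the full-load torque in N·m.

151 N·m

ω = 2π × 1140/60 = 119.4 rad/s
τ = P/ω = 18000/119.4 = 151 N·m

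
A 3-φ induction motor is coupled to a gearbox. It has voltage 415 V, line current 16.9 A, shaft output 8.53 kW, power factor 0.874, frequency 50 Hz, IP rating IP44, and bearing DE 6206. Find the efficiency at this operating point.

80.3 %

P_out = 8.53 kW = 8530 W
P_in = √3·V_L·I_L·cosφ = 1.732 × 415 × 16.9 × 0.874 = 10617 W
η = P_out / P_in = 8530 / 10617 = 0.803 = 80.3%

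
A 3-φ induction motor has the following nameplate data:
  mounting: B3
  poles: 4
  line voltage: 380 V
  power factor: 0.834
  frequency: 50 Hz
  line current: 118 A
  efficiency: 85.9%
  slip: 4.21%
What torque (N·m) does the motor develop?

P_in = √3·V·I·cosφ = 1.732 × 380 × 118 × 0.834 = 64771 W
P_out = η·P_in = 0.859 × 64771 = 55638 W
n_s = 120×50/4 = 1500 rpm; n = 1500×(1−0.0421) = 1437 rpm
ω = 2π×1437/60 = 150.5 rad/s
τ = P_out/ω = 55638/150.5 = 370 N·m

370 N·m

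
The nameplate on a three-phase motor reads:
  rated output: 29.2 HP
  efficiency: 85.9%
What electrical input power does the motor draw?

P_out = 29.2 × 746 = 21783 W
P_in = P_out/η = 21783/0.859 = 25359 W = 25.4 kW

25.4 kW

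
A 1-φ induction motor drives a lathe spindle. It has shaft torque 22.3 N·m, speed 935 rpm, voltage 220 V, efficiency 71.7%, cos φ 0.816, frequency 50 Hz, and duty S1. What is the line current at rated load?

ω = 2π×935/60 = 97.91 rad/s; P_out = τω = 22.3 × 97.91 = 2183 W
P_in = P_out / η = 2183 / 0.717 = 3045 W
I = P_in / (V·cosφ) = 3045 / (220 × 0.816) = 17 A

17 A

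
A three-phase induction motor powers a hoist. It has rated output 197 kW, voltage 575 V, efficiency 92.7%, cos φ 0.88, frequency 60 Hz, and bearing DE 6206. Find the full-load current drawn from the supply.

P_out = 197 kW = 197000 W
P_in = P_out / η = 197000 / 0.927 = 212513 W
I_L = P_in / (√3·V_L·cosφ) = 212513 / (1.732 × 575 × 0.88) = 242 A

242 A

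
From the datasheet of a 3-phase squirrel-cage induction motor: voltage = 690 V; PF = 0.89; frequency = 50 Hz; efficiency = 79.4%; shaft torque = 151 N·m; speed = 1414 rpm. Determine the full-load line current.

ω = 2π×1414/60 = 148.1 rad/s; P_out = τω = 151 × 148.1 = 22363 W
P_in = P_out / η = 22363 / 0.794 = 28165 W
I_L = P_in / (√3·V_L·cosφ) = 28165 / (1.732 × 690 × 0.89) = 26.5 A

26.5 A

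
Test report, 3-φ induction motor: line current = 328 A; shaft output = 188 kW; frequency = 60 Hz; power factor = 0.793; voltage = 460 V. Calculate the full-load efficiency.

90.7 %

P_out = 188 kW = 188000 W
P_in = √3·V_L·I_L·cosφ = 1.732 × 460 × 328 × 0.793 = 207230 W
η = P_out / P_in = 188000 / 207230 = 0.907 = 90.7%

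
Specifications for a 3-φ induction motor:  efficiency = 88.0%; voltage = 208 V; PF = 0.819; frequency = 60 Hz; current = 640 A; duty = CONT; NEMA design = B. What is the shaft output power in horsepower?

223 HP

P_in = √3·V·I·cosφ = 1.732 × 208 × 640 × 0.819 = 188832 W
P_out = η·P_in = 0.88 × 188832 = 166172 W
= 166172/746 = 223 HP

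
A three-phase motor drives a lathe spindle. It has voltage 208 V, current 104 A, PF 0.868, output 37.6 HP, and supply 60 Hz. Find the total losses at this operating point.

4470 W

P_in = √3·V·I·cosφ = 1.732×208×104×0.868 = 32521 W
P_out = 37.6×746 = 28050 W
Losses = P_in − P_out = 32521 − 28050 = 4471 W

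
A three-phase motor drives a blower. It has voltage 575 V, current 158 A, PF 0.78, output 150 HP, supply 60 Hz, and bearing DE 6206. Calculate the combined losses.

10800 W

P_in = √3·V·I·cosφ = 1.732×575×158×0.78 = 122735 W
P_out = 150×746 = 111900 W
Losses = P_in − P_out = 122735 − 111900 = 10835 W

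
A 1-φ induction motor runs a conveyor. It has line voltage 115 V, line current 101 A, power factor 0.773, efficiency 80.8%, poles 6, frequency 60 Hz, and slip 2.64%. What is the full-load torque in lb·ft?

43.7 lb·ft

P_in = V·I·cosφ = 115 × 101 × 0.773 = 8978 W
P_out = η·P_in = 0.808 × 8978 = 7254 W
n_s = 120×60/6 = 1200 rpm; n = 1200×(1−0.0264) = 1168 rpm
ω = 2π×1168/60 = 122.3 rad/s
τ = P_out/ω = 7254/122.3 = 59.31 N·m
In lb·ft: 59.31/1.356 = 43.7 lb·ft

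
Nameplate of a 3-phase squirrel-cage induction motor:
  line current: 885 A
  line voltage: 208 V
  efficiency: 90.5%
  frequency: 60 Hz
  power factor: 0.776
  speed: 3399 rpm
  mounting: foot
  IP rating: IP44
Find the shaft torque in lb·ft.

P_in = √3·V·I·cosφ = 1.732 × 208 × 885 × 0.776 = 247409 W
P_out = η·P_in = 0.905 × 247409 = 223905 W
n = 3399 rpm
ω = 2π×3399/60 = 355.9 rad/s
τ = P_out/ω = 223905/355.9 = 629.1 N·m
In lb·ft: 629.1/1.356 = 464 lb·ft

464 lb·ft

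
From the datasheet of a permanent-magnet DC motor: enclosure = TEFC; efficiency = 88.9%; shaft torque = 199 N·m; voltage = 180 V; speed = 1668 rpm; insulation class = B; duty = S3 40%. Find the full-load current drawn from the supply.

217 A

ω = 2π×1668/60 = 174.7 rad/s; P_out = τω = 199 × 174.7 = 34765 W
P_in = P_out / η = 34765 / 0.889 = 39106 W
I = P_in / V = 39106 / 180 = 217 A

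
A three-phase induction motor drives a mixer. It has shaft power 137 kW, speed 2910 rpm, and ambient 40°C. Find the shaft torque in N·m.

ω = 2π × 2910/60 = 304.7 rad/s
τ = P/ω = 137000/304.7 = 450 N·m

450 N·m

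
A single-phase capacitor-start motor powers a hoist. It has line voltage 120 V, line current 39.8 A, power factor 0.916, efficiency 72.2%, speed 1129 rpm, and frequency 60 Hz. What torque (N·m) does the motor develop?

26.7 N·m

P_in = V·I·cosφ = 120 × 39.8 × 0.916 = 4375 W
P_out = η·P_in = 0.722 × 4375 = 3159 W
n = 1129 rpm
ω = 2π×1129/60 = 118.2 rad/s
τ = P_out/ω = 3159/118.2 = 26.7 N·m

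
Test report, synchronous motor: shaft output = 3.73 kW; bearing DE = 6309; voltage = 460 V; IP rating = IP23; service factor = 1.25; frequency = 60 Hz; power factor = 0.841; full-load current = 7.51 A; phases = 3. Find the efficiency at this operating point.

74.1 %

P_out = 3.73 kW = 3730 W
P_in = √3·V_L·I_L·cosφ = 1.732 × 460 × 7.51 × 0.841 = 5032 W
η = P_out / P_in = 3730 / 5032 = 0.741 = 74.1%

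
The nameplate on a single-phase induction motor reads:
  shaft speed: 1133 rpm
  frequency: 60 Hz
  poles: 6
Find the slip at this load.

5.6 %

n_s = 120f/p = 120×60/6 = 1200 rpm
s = (n_s − n)/n_s = (1200 − 1133)/1200 = 0.0558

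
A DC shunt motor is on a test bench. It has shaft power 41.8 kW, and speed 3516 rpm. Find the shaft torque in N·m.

ω = 2π × 3516/60 = 368.2 rad/s
τ = P/ω = 41800/368.2 = 114 N·m

114 N·m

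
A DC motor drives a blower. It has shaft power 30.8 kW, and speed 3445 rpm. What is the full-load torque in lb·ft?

ω = 2π × 3445/60 = 360.8 rad/s
τ = P/ω = 30800/360.8 = 85.37 N·m
In lb·ft: 85.37/1.356 = 63 lb·ft

63 lb·ft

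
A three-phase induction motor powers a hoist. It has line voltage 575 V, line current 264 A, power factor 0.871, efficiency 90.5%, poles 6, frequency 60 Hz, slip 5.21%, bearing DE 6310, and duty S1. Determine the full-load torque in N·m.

P_in = √3·V·I·cosφ = 1.732 × 575 × 264 × 0.871 = 229001 W
P_out = η·P_in = 0.905 × 229001 = 207246 W
n_s = 120×60/6 = 1200 rpm; n = 1200×(1−0.0521) = 1137 rpm
ω = 2π×1137/60 = 119.1 rad/s
τ = P_out/ω = 207246/119.1 = 1740 N·m

1740 N·m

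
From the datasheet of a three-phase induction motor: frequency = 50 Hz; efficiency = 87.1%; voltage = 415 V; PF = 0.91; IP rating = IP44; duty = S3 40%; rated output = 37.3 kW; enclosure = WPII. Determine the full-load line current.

65.5 A

P_out = 37.3 kW = 37300 W
P_in = P_out / η = 37300 / 0.871 = 42824 W
I_L = P_in / (√3·V_L·cosφ) = 42824 / (1.732 × 415 × 0.91) = 65.5 A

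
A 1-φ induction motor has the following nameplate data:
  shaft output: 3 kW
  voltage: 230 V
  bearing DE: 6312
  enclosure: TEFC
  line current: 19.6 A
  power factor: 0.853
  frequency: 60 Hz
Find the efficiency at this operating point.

P_out = 3 kW = 3000 W
P_in = V·I·cosφ = 230 × 19.6 × 0.853 = 3845 W
η = P_out / P_in = 3000 / 3845 = 0.780 = 78.0%

78.0 %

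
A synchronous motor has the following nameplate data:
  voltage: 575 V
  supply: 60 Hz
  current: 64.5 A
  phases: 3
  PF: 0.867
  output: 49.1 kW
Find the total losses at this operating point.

6590 W

P_in = √3·V·I·cosφ = 1.732×575×64.5×0.867 = 55692 W
P_out = 49100 W
Losses = P_in − P_out = 55692 − 49100 = 6592 W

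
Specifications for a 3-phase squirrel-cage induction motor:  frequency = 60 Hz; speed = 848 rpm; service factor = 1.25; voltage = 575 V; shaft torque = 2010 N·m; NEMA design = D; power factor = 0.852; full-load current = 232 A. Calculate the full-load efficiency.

90.7 %

ω = 2π × 848/60 = 88.8 rad/s; P_out = τω = 2010 × 88.8 = 178488 W
P_in = √3·V_L·I_L·cosφ = 1.732 × 575 × 232 × 0.852 = 196854 W
η = P_out / P_in = 178488 / 196854 = 0.907 = 90.7%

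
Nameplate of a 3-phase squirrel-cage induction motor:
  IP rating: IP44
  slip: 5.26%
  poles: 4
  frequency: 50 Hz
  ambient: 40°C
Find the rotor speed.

n_s = 120f/p = 120×50/4 = 1500 rpm
n = n_s(1 − s) = 1500 × (1 − 0.0526) = 1421 rpm

1421 rpm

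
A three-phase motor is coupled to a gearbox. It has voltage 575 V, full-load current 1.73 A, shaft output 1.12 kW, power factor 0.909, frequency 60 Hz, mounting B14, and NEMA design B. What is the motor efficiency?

71.5 %

P_out = 1.12 kW = 1120 W
P_in = √3·V_L·I_L·cosφ = 1.732 × 575 × 1.73 × 0.909 = 1566 W
η = P_out / P_in = 1120 / 1566 = 0.715 = 71.5%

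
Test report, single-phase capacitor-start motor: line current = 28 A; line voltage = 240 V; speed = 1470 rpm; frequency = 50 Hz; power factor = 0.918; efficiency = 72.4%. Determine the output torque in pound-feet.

P_in = V·I·cosφ = 240 × 28 × 0.918 = 6169 W
P_out = η·P_in = 0.724 × 6169 = 4466 W
n = 1470 rpm
ω = 2π×1470/60 = 153.9 rad/s
τ = P_out/ω = 4466/153.9 = 29.02 N·m
In lb·ft: 29.02/1.356 = 21.4 lb·ft

21.4 lb·ft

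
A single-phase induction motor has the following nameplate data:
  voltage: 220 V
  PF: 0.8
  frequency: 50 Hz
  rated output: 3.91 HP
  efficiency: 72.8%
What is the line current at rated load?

22.8 A

P_out = 3.91 × 746 = 2917 W
P_in = P_out / η = 2917 / 0.728 = 4007 W
I = P_in / (V·cosφ) = 4007 / (220 × 0.8) = 22.8 A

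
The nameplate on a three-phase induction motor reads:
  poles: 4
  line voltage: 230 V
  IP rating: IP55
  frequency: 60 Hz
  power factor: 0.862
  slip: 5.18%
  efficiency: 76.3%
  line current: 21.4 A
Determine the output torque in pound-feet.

P_in = √3·V·I·cosφ = 1.732 × 230 × 21.4 × 0.862 = 7348 W
P_out = η·P_in = 0.763 × 7348 = 5607 W
n_s = 120×60/4 = 1800 rpm; n = 1800×(1−0.0518) = 1707 rpm
ω = 2π×1707/60 = 178.8 rad/s
τ = P_out/ω = 5607/178.8 = 31.36 N·m
In lb·ft: 31.36/1.356 = 23.1 lb·ft

23.1 lb·ft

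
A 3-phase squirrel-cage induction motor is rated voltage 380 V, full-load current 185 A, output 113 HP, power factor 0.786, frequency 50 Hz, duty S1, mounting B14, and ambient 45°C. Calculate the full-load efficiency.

P_out = 113 × 746 = 84298 W
P_in = √3·V_L·I_L·cosφ = 1.732 × 380 × 185 × 0.786 = 95703 W
η = P_out / P_in = 84298 / 95703 = 0.881 = 88.1%

88.1 %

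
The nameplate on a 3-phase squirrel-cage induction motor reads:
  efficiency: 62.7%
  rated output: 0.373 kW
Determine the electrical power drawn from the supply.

0.595 kW

P_out = 373 W
P_in = P_out/η = 373/0.627 = 595 W = 0.595 kW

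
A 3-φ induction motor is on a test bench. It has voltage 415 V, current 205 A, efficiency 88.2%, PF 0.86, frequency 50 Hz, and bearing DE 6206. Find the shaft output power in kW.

P_in = √3·V·I·cosφ = 1.732 × 415 × 205 × 0.86 = 126721 W
P_out = η·P_in = 0.882 × 126721 = 111768 W

112 kW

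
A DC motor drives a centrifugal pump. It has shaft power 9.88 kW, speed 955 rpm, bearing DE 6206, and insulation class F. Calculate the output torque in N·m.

ω = 2π × 955/60 = 100 rad/s
τ = P/ω = 9880/100 = 98.8 N·m

98.8 N·m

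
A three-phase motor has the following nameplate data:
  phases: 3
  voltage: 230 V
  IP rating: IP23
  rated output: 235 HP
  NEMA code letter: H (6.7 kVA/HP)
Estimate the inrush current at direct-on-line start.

S_LR = 6.7 × 235 = 1574.5 kVA
I_LR = S_LR/(√3·V_L) = 1574500/(1.732×230) = 3950 A

3950 A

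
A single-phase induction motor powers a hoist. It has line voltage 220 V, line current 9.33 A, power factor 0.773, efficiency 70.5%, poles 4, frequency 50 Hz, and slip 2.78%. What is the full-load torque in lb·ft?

5.4 lb·ft

P_in = V·I·cosφ = 220 × 9.33 × 0.773 = 1587 W
P_out = η·P_in = 0.705 × 1587 = 1119 W
n_s = 120×50/4 = 1500 rpm; n = 1500×(1−0.0278) = 1458 rpm
ω = 2π×1458/60 = 152.7 rad/s
τ = P_out/ω = 1119/152.7 = 7.328 N·m
In lb·ft: 7.328/1.356 = 5.4 lb·ft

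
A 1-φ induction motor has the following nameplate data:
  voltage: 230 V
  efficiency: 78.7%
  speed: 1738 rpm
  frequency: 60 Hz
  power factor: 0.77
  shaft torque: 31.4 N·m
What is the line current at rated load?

41 A

ω = 2π×1738/60 = 182 rad/s; P_out = τω = 31.4 × 182 = 5715 W
P_in = P_out / η = 5715 / 0.787 = 7262 W
I = P_in / (V·cosφ) = 7262 / (230 × 0.77) = 41 A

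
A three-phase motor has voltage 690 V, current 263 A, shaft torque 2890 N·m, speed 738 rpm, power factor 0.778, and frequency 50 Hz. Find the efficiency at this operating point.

91.3 %

ω = 2π × 738/60 = 77.28 rad/s; P_out = τω = 2890 × 77.28 = 223339 W
P_in = √3·V_L·I_L·cosφ = 1.732 × 690 × 263 × 0.778 = 244530 W
η = P_out / P_in = 223339 / 244530 = 0.913 = 91.3%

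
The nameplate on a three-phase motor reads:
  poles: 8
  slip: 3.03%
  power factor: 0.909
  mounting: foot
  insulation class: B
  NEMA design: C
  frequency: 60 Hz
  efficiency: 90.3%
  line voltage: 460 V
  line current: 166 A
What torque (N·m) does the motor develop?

P_in = √3·V·I·cosφ = 1.732 × 460 × 166 × 0.909 = 120220 W
P_out = η·P_in = 0.903 × 120220 = 108559 W
n_s = 120×60/8 = 900 rpm; n = 900×(1−0.0303) = 873 rpm
ω = 2π×873/60 = 91.42 rad/s
τ = P_out/ω = 108559/91.42 = 1190 N·m

1190 N·m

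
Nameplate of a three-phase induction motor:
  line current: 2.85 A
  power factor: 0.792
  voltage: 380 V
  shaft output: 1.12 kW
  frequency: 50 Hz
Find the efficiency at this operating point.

P_out = 1.12 kW = 1120 W
P_in = √3·V_L·I_L·cosφ = 1.732 × 380 × 2.85 × 0.792 = 1486 W
η = P_out / P_in = 1120 / 1486 = 0.754 = 75.4%

75.4 %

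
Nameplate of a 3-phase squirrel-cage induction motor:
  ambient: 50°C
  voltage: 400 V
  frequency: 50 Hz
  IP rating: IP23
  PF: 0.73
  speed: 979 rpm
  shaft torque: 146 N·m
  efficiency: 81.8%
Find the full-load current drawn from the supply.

36.2 A

ω = 2π×979/60 = 102.5 rad/s; P_out = τω = 146 × 102.5 = 14965 W
P_in = P_out / η = 14965 / 0.818 = 18295 W
I_L = P_in / (√3·V_L·cosφ) = 18295 / (1.732 × 400 × 0.73) = 36.2 A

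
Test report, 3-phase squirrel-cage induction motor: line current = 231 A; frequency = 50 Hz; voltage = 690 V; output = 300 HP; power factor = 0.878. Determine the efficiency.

P_out = 300 × 746 = 223800 W
P_in = √3·V_L·I_L·cosφ = 1.732 × 690 × 231 × 0.878 = 242384 W
η = P_out / P_in = 223800 / 242384 = 0.923 = 92.3%

92.3 %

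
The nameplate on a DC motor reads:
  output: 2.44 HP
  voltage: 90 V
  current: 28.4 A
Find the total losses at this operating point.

736 W

P_in = V·I = 90×28.4 = 2556 W
P_out = 2.44×746 = 1820 W
Losses = P_in − P_out = 2556 − 1820 = 736 W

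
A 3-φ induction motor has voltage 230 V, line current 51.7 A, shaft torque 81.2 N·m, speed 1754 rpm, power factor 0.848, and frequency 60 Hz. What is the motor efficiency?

85.4 %

ω = 2π × 1754/60 = 183.7 rad/s; P_out = τω = 81.2 × 183.7 = 14916 W
P_in = √3·V_L·I_L·cosφ = 1.732 × 230 × 51.7 × 0.848 = 17465 W
η = P_out / P_in = 14916 / 17465 = 0.854 = 85.4%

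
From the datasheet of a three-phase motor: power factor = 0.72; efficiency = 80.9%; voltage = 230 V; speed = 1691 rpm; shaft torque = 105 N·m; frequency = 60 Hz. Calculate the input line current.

80.1 A

ω = 2π×1691/60 = 177.1 rad/s; P_out = τω = 105 × 177.1 = 18596 W
P_in = P_out / η = 18596 / 0.809 = 22986 W
I_L = P_in / (√3·V_L·cosφ) = 22986 / (1.732 × 230 × 0.72) = 80.1 A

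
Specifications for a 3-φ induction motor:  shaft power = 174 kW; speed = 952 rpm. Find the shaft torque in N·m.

1750 N·m

ω = 2π × 952/60 = 99.69 rad/s
τ = P/ω = 174000/99.69 = 1750 N·m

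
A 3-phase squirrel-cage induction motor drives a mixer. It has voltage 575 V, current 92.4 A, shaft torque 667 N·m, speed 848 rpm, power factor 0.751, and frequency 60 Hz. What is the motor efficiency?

ω = 2π × 848/60 = 88.8 rad/s; P_out = τω = 667 × 88.8 = 59230 W
P_in = √3·V_L·I_L·cosφ = 1.732 × 575 × 92.4 × 0.751 = 69108 W
η = P_out / P_in = 59230 / 69108 = 0.857 = 85.7%

85.7 %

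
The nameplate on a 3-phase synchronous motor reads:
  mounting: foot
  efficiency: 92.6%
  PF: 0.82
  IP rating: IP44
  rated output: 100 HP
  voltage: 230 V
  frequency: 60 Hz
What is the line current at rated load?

P_out = 100 × 746 = 74600 W
P_in = P_out / η = 74600 / 0.926 = 80562 W
I_L = P_in / (√3·V_L·cosφ) = 80562 / (1.732 × 230 × 0.82) = 247 A

247 A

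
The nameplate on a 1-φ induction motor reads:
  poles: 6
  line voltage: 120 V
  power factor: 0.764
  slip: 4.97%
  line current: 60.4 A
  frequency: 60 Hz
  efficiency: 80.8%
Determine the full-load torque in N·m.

P_in = V·I·cosφ = 120 × 60.4 × 0.764 = 5537 W
P_out = η·P_in = 0.808 × 5537 = 4474 W
n_s = 120×60/6 = 1200 rpm; n = 1200×(1−0.0497) = 1140 rpm
ω = 2π×1140/60 = 119.4 rad/s
τ = P_out/ω = 4474/119.4 = 37.5 N·m

37.5 N·m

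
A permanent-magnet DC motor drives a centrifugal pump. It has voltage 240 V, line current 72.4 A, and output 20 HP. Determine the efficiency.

P_out = 20 × 746 = 14920 W
P_in = V·I = 240 × 72.4 = 17376 W
η = P_out / P_in = 14920 / 17376 = 0.859 = 85.9%

85.9 %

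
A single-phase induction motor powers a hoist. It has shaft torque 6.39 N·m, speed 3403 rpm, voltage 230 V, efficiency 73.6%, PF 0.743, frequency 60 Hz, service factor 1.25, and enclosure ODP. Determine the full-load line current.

ω = 2π×3403/60 = 356.4 rad/s; P_out = τω = 6.39 × 356.4 = 2277 W
P_in = P_out / η = 2277 / 0.736 = 3094 W
I = P_in / (V·cosφ) = 3094 / (230 × 0.743) = 18.1 A

18.1 A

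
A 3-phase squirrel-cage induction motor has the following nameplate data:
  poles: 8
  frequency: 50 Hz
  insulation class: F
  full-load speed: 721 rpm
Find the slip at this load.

3.87 %

n_s = 120f/p = 120×50/8 = 750 rpm
s = (n_s − n)/n_s = (750 − 721)/750 = 0.0387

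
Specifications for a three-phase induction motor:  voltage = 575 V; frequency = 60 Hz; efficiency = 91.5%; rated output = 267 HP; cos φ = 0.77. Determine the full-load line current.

284 A

P_out = 267 × 746 = 199182 W
P_in = P_out / η = 199182 / 0.915 = 217685 W
I_L = P_in / (√3·V_L·cosφ) = 217685 / (1.732 × 575 × 0.77) = 284 A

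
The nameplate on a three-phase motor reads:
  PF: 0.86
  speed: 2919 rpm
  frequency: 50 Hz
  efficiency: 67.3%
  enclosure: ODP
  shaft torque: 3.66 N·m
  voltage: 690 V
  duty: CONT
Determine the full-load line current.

ω = 2π×2919/60 = 305.7 rad/s; P_out = τω = 3.66 × 305.7 = 1119 W
P_in = P_out / η = 1119 / 0.673 = 1663 W
I_L = P_in / (√3·V_L·cosφ) = 1663 / (1.732 × 690 × 0.86) = 1.62 A

1.62 A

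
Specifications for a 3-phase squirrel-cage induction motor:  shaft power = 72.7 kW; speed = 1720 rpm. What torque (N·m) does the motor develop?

404 N·m

ω = 2π × 1720/60 = 180.1 rad/s
τ = P/ω = 72700/180.1 = 404 N·m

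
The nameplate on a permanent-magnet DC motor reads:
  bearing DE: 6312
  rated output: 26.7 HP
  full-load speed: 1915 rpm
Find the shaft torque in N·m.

P_out = 26.7 × 746 = 19918 W
ω = 2π × 1915/60 = 200.5 rad/s
τ = P_out/ω = 19918/200.5 = 99.3 N·m

99.3 N·m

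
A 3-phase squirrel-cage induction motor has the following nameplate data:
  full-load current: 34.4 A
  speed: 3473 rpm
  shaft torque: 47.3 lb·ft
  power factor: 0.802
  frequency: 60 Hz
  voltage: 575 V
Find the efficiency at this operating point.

84.9 %

τ = 47.3 lb·ft × 1.356 = 64.14 N·m
ω = 2π × 3473/60 = 363.7 rad/s; P_out = τω = 64.14 × 363.7 = 23328 W
P_in = √3·V_L·I_L·cosφ = 1.732 × 575 × 34.4 × 0.802 = 27476 W
η = P_out / P_in = 23328 / 27476 = 0.849 = 84.9%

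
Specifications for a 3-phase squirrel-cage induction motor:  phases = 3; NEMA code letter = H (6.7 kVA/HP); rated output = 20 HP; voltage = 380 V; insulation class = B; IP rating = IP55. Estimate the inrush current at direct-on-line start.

S_LR = 6.7 × 20 = 134 kVA
I_LR = S_LR/(√3·V_L) = 134000/(1.732×380) = 204 A

204 A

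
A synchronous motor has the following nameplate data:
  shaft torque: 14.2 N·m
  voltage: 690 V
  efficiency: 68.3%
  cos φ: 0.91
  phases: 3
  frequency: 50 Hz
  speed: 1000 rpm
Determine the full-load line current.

ω = 2π×1000/60 = 104.7 rad/s; P_out = τω = 14.2 × 104.7 = 1487 W
P_in = P_out / η = 1487 / 0.683 = 2177 W
I_L = P_in / (√3·V_L·cosφ) = 2177 / (1.732 × 690 × 0.91) = 2 A

2 A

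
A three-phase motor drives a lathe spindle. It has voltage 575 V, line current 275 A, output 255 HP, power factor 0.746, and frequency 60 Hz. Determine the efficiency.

P_out = 255 × 746 = 190230 W
P_in = √3·V_L·I_L·cosφ = 1.732 × 575 × 275 × 0.746 = 204309 W
η = P_out / P_in = 190230 / 204309 = 0.931 = 93.1%

93.1 %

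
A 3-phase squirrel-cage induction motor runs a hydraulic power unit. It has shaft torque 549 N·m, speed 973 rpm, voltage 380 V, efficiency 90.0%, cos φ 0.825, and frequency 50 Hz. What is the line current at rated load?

ω = 2π×973/60 = 101.9 rad/s; P_out = τω = 549 × 101.9 = 55943 W
P_in = P_out / η = 55943 / 0.900 = 62159 W
I_L = P_in / (√3·V_L·cosφ) = 62159 / (1.732 × 380 × 0.825) = 114 A

114 A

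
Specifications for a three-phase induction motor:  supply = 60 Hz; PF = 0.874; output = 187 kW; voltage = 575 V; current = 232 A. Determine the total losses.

P_in = √3·V·I·cosφ = 1.732×575×232×0.874 = 201937 W
P_out = 187000 W
Losses = P_in − P_out = 201937 − 187000 = 14937 W

14.9 kW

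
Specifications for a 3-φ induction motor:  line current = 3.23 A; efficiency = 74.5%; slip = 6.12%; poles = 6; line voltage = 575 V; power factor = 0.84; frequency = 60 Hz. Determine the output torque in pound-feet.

12.6 lb·ft

P_in = √3·V·I·cosφ = 1.732 × 575 × 3.23 × 0.84 = 2702 W
P_out = η·P_in = 0.745 × 2702 = 2013 W
n_s = 120×60/6 = 1200 rpm; n = 1200×(1−0.0612) = 1127 rpm
ω = 2π×1127/60 = 118 rad/s
τ = P_out/ω = 2013/118 = 17.06 N·m
In lb·ft: 17.06/1.356 = 12.6 lb·ft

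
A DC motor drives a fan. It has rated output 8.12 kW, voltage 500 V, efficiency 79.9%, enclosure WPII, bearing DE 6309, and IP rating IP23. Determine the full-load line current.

20.3 A

P_out = 8.12 kW = 8120 W
P_in = P_out / η = 8120 / 0.799 = 10163 W
I = P_in / V = 10163 / 500 = 20.3 A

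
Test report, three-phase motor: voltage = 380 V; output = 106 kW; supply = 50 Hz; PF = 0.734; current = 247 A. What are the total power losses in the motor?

P_in = √3·V·I·cosφ = 1.732×380×247×0.734 = 119323 W
P_out = 106000 W
Losses = P_in − P_out = 119323 − 106000 = 13323 W

13300 W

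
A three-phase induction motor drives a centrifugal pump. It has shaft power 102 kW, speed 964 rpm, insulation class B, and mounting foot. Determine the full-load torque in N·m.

ω = 2π × 964/60 = 100.9 rad/s
τ = P/ω = 102000/100.9 = 1010 N·m

1010 N·m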